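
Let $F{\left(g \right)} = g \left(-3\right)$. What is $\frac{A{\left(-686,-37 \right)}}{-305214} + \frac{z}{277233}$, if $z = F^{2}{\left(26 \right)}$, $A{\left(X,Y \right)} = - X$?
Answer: $\frac{39684289}{2014652211} \approx 0.019698$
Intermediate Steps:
$F{\left(g \right)} = - 3 g$
$z = 6084$ ($z = \left(\left(-3\right) 26\right)^{2} = \left(-78\right)^{2} = 6084$)
$\frac{A{\left(-686,-37 \right)}}{-305214} + \frac{z}{277233} = \frac{\left(-1\right) \left(-686\right)}{-305214} + \frac{6084}{277233} = 686 \left(- \frac{1}{305214}\right) + 6084 \cdot \frac{1}{277233} = - \frac{49}{21801} + \frac{2028}{92411} = \frac{39684289}{2014652211}$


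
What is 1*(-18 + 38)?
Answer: 20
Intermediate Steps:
1*(-18 + 38) = 1*20 = 20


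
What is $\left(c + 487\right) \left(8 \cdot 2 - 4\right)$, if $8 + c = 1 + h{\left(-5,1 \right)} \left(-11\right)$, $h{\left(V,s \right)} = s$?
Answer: $5628$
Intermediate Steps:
$c = -18$ ($c = -8 + \left(1 + 1 \left(-11\right)\right) = -8 + \left(1 - 11\right) = -8 - 10 = -18$)
$\left(c + 487\right) \left(8 \cdot 2 - 4\right) = \left(-18 + 487\right) \left(8 \cdot 2 - 4\right) = 469 \left(16 - 4\right) = 469 \cdot 12 = 5628$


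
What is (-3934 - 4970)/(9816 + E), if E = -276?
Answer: -14/15 ≈ -0.93333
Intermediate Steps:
(-3934 - 4970)/(9816 + E) = (-3934 - 4970)/(9816 - 276) = -8904/9540 = -8904*1/9540 = -14/15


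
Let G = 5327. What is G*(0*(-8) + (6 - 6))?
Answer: 0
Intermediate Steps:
G*(0*(-8) + (6 - 6)) = 5327*(0*(-8) + (6 - 6)) = 5327*(0 + 0) = 5327*0 = 0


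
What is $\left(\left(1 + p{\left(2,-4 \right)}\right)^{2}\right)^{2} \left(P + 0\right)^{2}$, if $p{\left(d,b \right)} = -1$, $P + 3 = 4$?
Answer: $0$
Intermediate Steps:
$P = 1$ ($P = -3 + 4 = 1$)
$\left(\left(1 + p{\left(2,-4 \right)}\right)^{2}\right)^{2} \left(P + 0\right)^{2} = \left(\left(1 - 1\right)^{2}\right)^{2} \left(1 + 0\right)^{2} = \left(0^{2}\right)^{2} \cdot 1^{2} = 0^{2} \cdot 1 = 0 \cdot 1 = 0$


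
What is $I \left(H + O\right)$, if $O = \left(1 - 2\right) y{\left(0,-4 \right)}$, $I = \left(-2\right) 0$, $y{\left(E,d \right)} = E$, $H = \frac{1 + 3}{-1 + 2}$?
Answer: $0$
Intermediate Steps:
$H = 4$ ($H = 1^{-1} \cdot 4 = 1 \cdot 4 = 4$)
$I = 0$
$O = 0$ ($O = \left(1 - 2\right) 0 = \left(-1\right) 0 = 0$)
$I \left(H + O\right) = 0 \left(4 + 0\right) = 0 \cdot 4 = 0$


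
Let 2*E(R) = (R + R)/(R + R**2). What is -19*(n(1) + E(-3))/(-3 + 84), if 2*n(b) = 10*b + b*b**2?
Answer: -95/81 ≈ -1.1728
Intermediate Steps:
n(b) = b**3/2 + 5*b (n(b) = (10*b + b*b**2)/2 = (10*b + b**3)/2 = (b**3 + 10*b)/2 = b**3/2 + 5*b)
E(R) = R/(R + R**2) (E(R) = ((R + R)/(R + R**2))/2 = ((2*R)/(R + R**2))/2 = (2*R/(R + R**2))/2 = R/(R + R**2))
-19*(n(1) + E(-3))/(-3 + 84) = -19*((1/2)*1*(10 + 1**2) + 1/(1 - 3))/(-3 + 84) = -19*((1/2)*1*(10 + 1) + 1/(-2))/81 = -19*((1/2)*1*11 - 1/2)/81 = -19*(11/2 - 1/2)/81 = -95/81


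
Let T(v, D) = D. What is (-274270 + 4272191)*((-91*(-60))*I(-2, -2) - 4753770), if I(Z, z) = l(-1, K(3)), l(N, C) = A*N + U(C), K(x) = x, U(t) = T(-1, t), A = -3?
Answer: -18874225020210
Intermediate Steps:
U(t) = t
l(N, C) = C - 3*N (l(N, C) = -3*N + C = C - 3*N)
I(Z, z) = 6 (I(Z, z) = 3 - 3*(-1) = 3 + 3 = 6)
(-274270 + 4272191)*((-91*(-60))*I(-2, -2) - 4753770) = (-274270 + 4272191)*(-91*(-60)*6 - 4753770) = 3997921*(5460*6 - 4753770) = 3997921*(32760 - 4753770) = 3997921*(-4721010) = -18874225020210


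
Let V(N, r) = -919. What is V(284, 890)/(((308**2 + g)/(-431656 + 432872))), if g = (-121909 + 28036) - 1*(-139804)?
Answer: -1117504/140795 ≈ -7.9371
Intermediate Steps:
g = 45931 (g = -93873 + 139804 = 45931)
V(284, 890)/(((308**2 + g)/(-431656 + 432872))) = -919*(-431656 + 432872)/(308**2 + 45931) = -919*1216/(94864 + 45931) = -919/(140795*(1/1216)) = -919/140795/1216 = -919*1216/140795 = -1117504/140795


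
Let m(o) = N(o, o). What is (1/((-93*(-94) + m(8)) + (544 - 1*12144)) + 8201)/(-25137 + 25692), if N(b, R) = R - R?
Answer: 7812819/528730 ≈ 14.777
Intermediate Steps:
N(b, R) = 0
m(o) = 0
(1/((-93*(-94) + m(8)) + (544 - 1*12144)) + 8201)/(-25137 + 25692) = (1/((-93*(-94) + 0) + (544 - 1*12144)) + 8201)/(-25137 + 25692) = (1/((8742 + 0) + (544 - 12144)) + 8201)/555 = (1/(8742 - 11600) + 8201)*(1/555) = (1/(-2858) + 8201)*(1/555) = (-1/2858 + 8201)*(1/555) = (23438457/2858)*(1/555) = 7812819/528730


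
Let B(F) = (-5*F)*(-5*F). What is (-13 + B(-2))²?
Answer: 7569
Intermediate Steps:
B(F) = 25*F²
(-13 + B(-2))² = (-13 + 25*(-2)²)² = (-13 + 25*4)² = (-13 + 100)² = 87² = 7569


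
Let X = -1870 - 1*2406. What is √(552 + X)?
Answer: 14*I*√19 ≈ 61.025*I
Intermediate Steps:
X = -4276 (X = -1870 - 2406 = -4276)
√(552 + X) = √(552 - 4276) = √(-3724) = 14*I*√19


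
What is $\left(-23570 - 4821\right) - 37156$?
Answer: $-65547$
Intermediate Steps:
$\left(-23570 - 4821\right) - 37156 = -28391 - 37156 = -65547$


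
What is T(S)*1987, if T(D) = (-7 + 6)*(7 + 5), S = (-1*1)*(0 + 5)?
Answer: -23844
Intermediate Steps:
S = -5 (S = -1*5 = -5)
T(D) = -12 (T(D) = -1*12 = -12)
T(S)*1987 = -12*1987 = -23844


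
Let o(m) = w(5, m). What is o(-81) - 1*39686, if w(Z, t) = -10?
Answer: -39696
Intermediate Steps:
o(m) = -10
o(-81) - 1*39686 = -10 - 1*39686 = -10 - 39686 = -39696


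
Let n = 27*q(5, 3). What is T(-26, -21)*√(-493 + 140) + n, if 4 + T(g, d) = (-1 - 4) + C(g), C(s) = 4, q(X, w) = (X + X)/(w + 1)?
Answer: 135/2 - 5*I*√353 ≈ 67.5 - 93.942*I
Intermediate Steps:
q(X, w) = 2*X/(1 + w) (q(X, w) = (2*X)/(1 + w) = 2*X/(1 + w))
T(g, d) = -5 (T(g, d) = -4 + ((-1 - 4) + 4) = -4 + (-5 + 4) = -4 - 1 = -5)
n = 135/2 (n = 27*(2*5/(1 + 3)) = 27*(2*5/4) = 27*(2*5*(¼)) = 27*(5/2) = 135/2 ≈ 67.500)
T(-26, -21)*√(-493 + 140) + n = -5*√(-493 + 140) + 135/2 = -5*I*√353 + 135/2 = 135/2 - 5*I*√353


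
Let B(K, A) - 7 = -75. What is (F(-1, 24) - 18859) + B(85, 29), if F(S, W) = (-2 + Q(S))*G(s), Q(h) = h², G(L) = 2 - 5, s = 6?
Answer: -18924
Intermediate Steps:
B(K, A) = -68 (B(K, A) = 7 - 75 = -68)
G(L) = -3
F(S, W) = 6 - 3*S² (F(S, W) = (-2 + S²)*(-3) = 6 - 3*S²)
(F(-1, 24) - 18859) + B(85, 29) = ((6 - 3*(-1)²) - 18859) - 68 = ((6 - 3*1) - 18859) - 68 = ((6 - 3) - 18859) - 68 = (3 - 18859) - 68 = -18856 - 68 = -18924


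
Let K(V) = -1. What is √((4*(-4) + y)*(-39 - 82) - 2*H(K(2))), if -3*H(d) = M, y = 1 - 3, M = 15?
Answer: 2*√547 ≈ 46.776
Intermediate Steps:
y = -2
H(d) = -5 (H(d) = -⅓*15 = -5)
√((4*(-4) + y)*(-39 - 82) - 2*H(K(2))) = √((4*(-4) - 2)*(-39 - 82) - 2*(-5)) = √((-16 - 2)*(-121) + 10) = √(-18*(-121) + 10) = √(2178 + 10) = √2188 = 2*√547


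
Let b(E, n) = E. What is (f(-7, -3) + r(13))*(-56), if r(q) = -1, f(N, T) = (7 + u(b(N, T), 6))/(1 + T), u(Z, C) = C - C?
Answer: 252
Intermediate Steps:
u(Z, C) = 0
f(N, T) = 7/(1 + T) (f(N, T) = (7 + 0)/(1 + T) = 7/(1 + T))
(f(-7, -3) + r(13))*(-56) = (7/(1 - 3) - 1)*(-56) = (7/(-2) - 1)*(-56) = (7*(-½) - 1)*(-56) = (-7/2 - 1)*(-56) = -9/2*(-56) = 252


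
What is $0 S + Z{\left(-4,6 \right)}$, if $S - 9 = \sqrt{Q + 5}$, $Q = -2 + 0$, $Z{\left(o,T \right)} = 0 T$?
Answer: $0$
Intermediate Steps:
$Z{\left(o,T \right)} = 0$
$Q = -2$
$S = 9 + \sqrt{3}$ ($S = 9 + \sqrt{-2 + 5} = 9 + \sqrt{3} \approx 10.732$)
$0 S + Z{\left(-4,6 \right)} = 0 \left(9 + \sqrt{3}\right) + 0 = 0 + 0 = 0$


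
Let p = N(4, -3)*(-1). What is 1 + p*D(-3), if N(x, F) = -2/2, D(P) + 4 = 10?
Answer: 7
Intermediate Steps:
D(P) = 6 (D(P) = -4 + 10 = 6)
N(x, F) = -1 (N(x, F) = -2*½ = -1)
p = 1 (p = -1*(-1) = 1)
1 + p*D(-3) = 1 + 1*6 = 1 + 6 = 7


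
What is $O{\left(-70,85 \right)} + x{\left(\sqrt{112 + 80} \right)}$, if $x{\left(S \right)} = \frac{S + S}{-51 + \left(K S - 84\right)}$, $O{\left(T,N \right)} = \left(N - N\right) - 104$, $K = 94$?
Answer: $- \frac{58168584}{559429} + \frac{720 \sqrt{3}}{559429} \approx -103.98$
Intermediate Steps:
$O{\left(T,N \right)} = -104$ ($O{\left(T,N \right)} = 0 - 104 = -104$)
$x{\left(S \right)} = \frac{2 S}{-135 + 94 S}$ ($x{\left(S \right)} = \frac{S + S}{-51 + \left(94 S - 84\right)} = \frac{2 S}{-51 + \left(-84 + 94 S\right)} = \frac{2 S}{-135 + 94 S}$)
$O{\left(-70,85 \right)} + x{\left(\sqrt{112 + 80} \right)} = -104 + \frac{2 \sqrt{112 + 80}}{-135 + 94 \sqrt{112 + 80}} = -104 + \frac{2 \sqrt{192}}{-135 + 94 \sqrt{192}} = -104 + \frac{2 \cdot 8 \sqrt{3}}{-135 + 94 \cdot 8 \sqrt{3}} = -104 + \frac{2 \cdot 8 \sqrt{3}}{-135 + 752 \sqrt{3}} = -104 + \frac{16 \sqrt{3}}{-135 + 752 \sqrt{3}}$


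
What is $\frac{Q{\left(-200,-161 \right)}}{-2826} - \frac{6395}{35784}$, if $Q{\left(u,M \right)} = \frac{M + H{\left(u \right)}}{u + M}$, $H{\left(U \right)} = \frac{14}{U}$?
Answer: $- \frac{4534620277}{25351622100} \approx -0.17887$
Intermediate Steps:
$Q{\left(u,M \right)} = \frac{M + \frac{14}{u}}{M + u}$ ($Q{\left(u,M \right)} = \frac{M + \frac{14}{u}}{u + M} = \frac{M + \frac{14}{u}}{M + u}$)
$\frac{Q{\left(-200,-161 \right)}}{-2826} - \frac{6395}{35784} = \frac{\frac{1}{-200} \frac{1}{-161 - 200} \left(14 - -32200\right)}{-2826} - \frac{6395}{35784} = - \frac{14 + 32200}{200 \left(-361\right)} \left(- \frac{1}{2826}\right) - \frac{6395}{35784} = \left(- \frac{1}{200}\right) \left(- \frac{1}{361}\right) 32214 \left(- \frac{1}{2826}\right) - \frac{6395}{35784} = \frac{16107}{36100} \left(- \frac{1}{2826}\right) - \frac{6395}{35784} = - \frac{5369}{34006200} - \frac{6395}{35784} = - \frac{4534620277}{25351622100}$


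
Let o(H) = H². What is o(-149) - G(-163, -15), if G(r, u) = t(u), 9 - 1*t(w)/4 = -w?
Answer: 22225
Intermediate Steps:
t(w) = 36 + 4*w (t(w) = 36 - (-4)*w = 36 + 4*w)
G(r, u) = 36 + 4*u
o(-149) - G(-163, -15) = (-149)² - (36 + 4*(-15)) = 22201 - (36 - 60) = 22201 - 1*(-24) = 22201 + 24 = 22225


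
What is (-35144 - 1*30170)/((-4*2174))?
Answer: 32657/4348 ≈ 7.5108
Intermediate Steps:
(-35144 - 1*30170)/((-4*2174)) = (-35144 - 30170)/(-8696) = -65314*(-1/8696) = 32657/4348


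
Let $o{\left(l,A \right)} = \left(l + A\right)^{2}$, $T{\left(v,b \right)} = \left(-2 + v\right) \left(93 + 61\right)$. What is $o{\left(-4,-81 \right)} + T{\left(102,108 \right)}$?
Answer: $22625$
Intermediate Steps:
$T{\left(v,b \right)} = -308 + 154 v$ ($T{\left(v,b \right)} = \left(-2 + v\right) 154 = -308 + 154 v$)
$o{\left(l,A \right)} = \left(A + l\right)^{2}$
$o{\left(-4,-81 \right)} + T{\left(102,108 \right)} = \left(-81 - 4\right)^{2} + \left(-308 + 154 \cdot 102\right) = \left(-85\right)^{2} + \left(-308 + 15708\right) = 7225 + 15400 = 22625$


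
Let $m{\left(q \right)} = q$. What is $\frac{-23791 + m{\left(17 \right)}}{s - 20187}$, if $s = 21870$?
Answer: $- \frac{23774}{1683} \approx -14.126$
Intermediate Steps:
$\frac{-23791 + m{\left(17 \right)}}{s - 20187} = \frac{-23791 + 17}{21870 - 20187} = - \frac{23774}{1683}$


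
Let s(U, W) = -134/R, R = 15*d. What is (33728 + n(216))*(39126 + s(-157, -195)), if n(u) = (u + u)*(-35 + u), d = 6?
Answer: 39409337552/9 ≈ 4.3788e+9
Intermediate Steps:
R = 90 (R = 15*6 = 90)
s(U, W) = -67/45 (s(U, W) = -134/90 = -134*1/90 = -67/45)
n(u) = 2*u*(-35 + u) (n(u) = (2*u)*(-35 + u) = 2*u*(-35 + u))
(33728 + n(216))*(39126 + s(-157, -195)) = (33728 + 2*216*(-35 + 216))*(39126 - 67/45) = (33728 + 2*216*181)*(1760603/45) = (33728 + 78192)*(1760603/45) = 111920*(1760603/45) = 39409337552/9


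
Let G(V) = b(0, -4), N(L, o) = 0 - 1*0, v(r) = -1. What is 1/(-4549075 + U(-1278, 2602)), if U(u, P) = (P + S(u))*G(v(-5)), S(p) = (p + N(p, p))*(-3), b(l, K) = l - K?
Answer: -1/4523331 ≈ -2.2108e-7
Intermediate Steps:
N(L, o) = 0 (N(L, o) = 0 + 0 = 0)
S(p) = -3*p (S(p) = (p + 0)*(-3) = p*(-3) = -3*p)
G(V) = 4 (G(V) = 0 - 1*(-4) = 0 + 4 = 4)
U(u, P) = -12*u + 4*P (U(u, P) = (P - 3*u)*4 = -12*u + 4*P)
1/(-4549075 + U(-1278, 2602)) = 1/(-4549075 + (-12*(-1278) + 4*2602)) = 1/(-4549075 + (15336 + 10408)) = 1/(-4549075 + 25744) = 1/(-4523331) = -1/4523331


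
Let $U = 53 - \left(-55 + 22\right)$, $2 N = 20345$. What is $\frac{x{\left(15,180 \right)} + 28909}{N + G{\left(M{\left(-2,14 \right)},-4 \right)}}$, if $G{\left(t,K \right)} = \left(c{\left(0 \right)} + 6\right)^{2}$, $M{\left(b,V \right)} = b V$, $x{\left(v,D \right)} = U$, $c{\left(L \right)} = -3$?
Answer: $\frac{57990}{20363} \approx 2.8478$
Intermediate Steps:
$N = \frac{20345}{2}$ ($N = \frac{1}{2} \cdot 20345 = \frac{20345}{2} \approx 10173.0$)
$U = 86$ ($U = 53 - -33 = 53 + 33 = 86$)
$x{\left(v,D \right)} = 86$
$M{\left(b,V \right)} = V b$
$G{\left(t,K \right)} = 9$ ($G{\left(t,K \right)} = \left(-3 + 6\right)^{2} = 3^{2} = 9$)
$\frac{x{\left(15,180 \right)} + 28909}{N + G{\left(M{\left(-2,14 \right)},-4 \right)}} = \frac{86 + 28909}{\frac{20345}{2} + 9} = \frac{28995}{\frac{20363}{2}} = 28995 \cdot \frac{2}{20363} = \frac{57990}{20363}$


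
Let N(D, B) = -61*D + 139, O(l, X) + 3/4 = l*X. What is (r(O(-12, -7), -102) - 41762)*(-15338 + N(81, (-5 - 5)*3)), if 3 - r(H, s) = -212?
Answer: 836756580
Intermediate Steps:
O(l, X) = -3/4 + X*l (O(l, X) = -3/4 + l*X = -3/4 + X*l)
r(H, s) = 215 (r(H, s) = 3 - 1*(-212) = 3 + 212 = 215)
N(D, B) = 139 - 61*D
(r(O(-12, -7), -102) - 41762)*(-15338 + N(81, (-5 - 5)*3)) = (215 - 41762)*(-15338 + (139 - 61*81)) = -41547*(-15338 + (139 - 4941)) = -41547*(-15338 - 4802) = -41547*(-20140) = 836756580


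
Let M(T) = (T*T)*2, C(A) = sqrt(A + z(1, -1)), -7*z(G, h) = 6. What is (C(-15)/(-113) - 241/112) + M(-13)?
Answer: 37615/112 - I*sqrt(777)/791 ≈ 335.85 - 0.03524*I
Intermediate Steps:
z(G, h) = -6/7 (z(G, h) = -1/7*6 = -6/7)
C(A) = sqrt(-6/7 + A) (C(A) = sqrt(A - 6/7) = sqrt(-6/7 + A))
M(T) = 2*T**2 (M(T) = T**2*2 = 2*T**2)
(C(-15)/(-113) - 241/112) + M(-13) = ((sqrt(-42 + 49*(-15))/7)/(-113) - 241/112) + 2*(-13)**2 = ((sqrt(-42 - 735)/7)*(-1/113) - 241*1/112) + 2*169 = ((sqrt(-777)/7)*(-1/113) - 241/112) + 338 = (((I*sqrt(777))/7)*(-1/113) - 241/112) + 338 = ((I*sqrt(777)/7)*(-1/113) - 241/112) + 338 = (-I*sqrt(777)/791 - 241/112) + 338 = (-241/112 - I*sqrt(777)/791) + 338 = 37615/112 - I*sqrt(777)/791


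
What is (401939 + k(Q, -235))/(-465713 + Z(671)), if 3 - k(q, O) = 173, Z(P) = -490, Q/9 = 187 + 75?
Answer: -133923/155401 ≈ -0.86179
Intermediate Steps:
Q = 2358 (Q = 9*(187 + 75) = 9*262 = 2358)
k(q, O) = -170 (k(q, O) = 3 - 1*173 = 3 - 173 = -170)
(401939 + k(Q, -235))/(-465713 + Z(671)) = (401939 - 170)/(-465713 - 490) = 401769/(-466203) = 401769*(-1/466203) = -133923/155401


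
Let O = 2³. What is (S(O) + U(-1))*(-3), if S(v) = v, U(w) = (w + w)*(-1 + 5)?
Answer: 0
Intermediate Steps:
U(w) = 8*w (U(w) = (2*w)*4 = 8*w)
O = 8
(S(O) + U(-1))*(-3) = (8 + 8*(-1))*(-3) = (8 - 8)*(-3) = 0*(-3) = 0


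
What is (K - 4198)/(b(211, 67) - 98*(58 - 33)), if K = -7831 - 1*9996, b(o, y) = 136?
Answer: 22025/2314 ≈ 9.5182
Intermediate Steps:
K = -17827 (K = -7831 - 9996 = -17827)
(K - 4198)/(b(211, 67) - 98*(58 - 33)) = (-17827 - 4198)/(136 - 98*(58 - 33)) = -22025/(136 - 98*25) = -22025/(136 - 2450) = -22025/(-2314) = -22025*(-1/2314) = 22025/2314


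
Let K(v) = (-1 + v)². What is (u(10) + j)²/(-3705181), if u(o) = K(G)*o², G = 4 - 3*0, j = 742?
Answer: -2696164/3705181 ≈ -0.72767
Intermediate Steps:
G = 4 (G = 4 + 0 = 4)
u(o) = 9*o² (u(o) = (-1 + 4)²*o² = 3²*o² = 9*o²)
(u(10) + j)²/(-3705181) = (9*10² + 742)²/(-3705181) = (9*100 + 742)²*(-1/3705181) = (900 + 742)²*(-1/3705181) = 1642²*(-1/3705181) = 2696164*(-1/3705181) = -2696164/3705181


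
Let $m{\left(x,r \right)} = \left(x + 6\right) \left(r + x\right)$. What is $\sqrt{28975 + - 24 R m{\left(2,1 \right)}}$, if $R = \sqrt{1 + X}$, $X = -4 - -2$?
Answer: $\sqrt{28975 - 576 i} \approx 170.23 - 1.692 i$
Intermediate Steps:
$X = -2$ ($X = -4 + 2 = -2$)
$m{\left(x,r \right)} = \left(6 + x\right) \left(r + x\right)$
$R = i$ ($R = \sqrt{1 - 2} = \sqrt{-1} = i \approx 1.0 i$)
$\sqrt{28975 + - 24 R m{\left(2,1 \right)}} = \sqrt{28975 + - 24 i \left(2^{2} + 6 \cdot 1 + 6 \cdot 2 + 1 \cdot 2\right)} = \sqrt{28975 + - 24 i \left(4 + 6 + 12 + 2\right)} = \sqrt{28975 + - 24 i 24} = \sqrt{28975 - 576 i}$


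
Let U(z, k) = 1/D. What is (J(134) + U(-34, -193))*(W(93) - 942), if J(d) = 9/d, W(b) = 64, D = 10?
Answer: -49168/335 ≈ -146.77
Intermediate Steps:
U(z, k) = 1/10
(J(134) + U(-34, -193))*(W(93) - 942) = (9/134 + 1/10)*(64 - 942) = (9*(1/134) + 1/10)*(-878) = (9/134 + 1/10)*(-878) = (56/335)*(-878) = -49168/335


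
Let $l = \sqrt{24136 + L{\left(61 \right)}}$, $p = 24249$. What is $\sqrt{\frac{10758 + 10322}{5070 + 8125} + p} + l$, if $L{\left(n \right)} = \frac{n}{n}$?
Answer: $\sqrt{24137} + \frac{\sqrt{168888945953}}{2639} \approx 311.09$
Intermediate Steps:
$L{\left(n \right)} = 1$
$l = \sqrt{24137}$ ($l = \sqrt{24136 + 1} = \sqrt{24137} \approx 155.36$)
$\sqrt{\frac{10758 + 10322}{5070 + 8125} + p} + l = \sqrt{\frac{10758 + 10322}{5070 + 8125} + 24249} + \sqrt{24137} = \sqrt{\frac{21080}{13195} + 24249} + \sqrt{24137} = \sqrt{21080 \cdot \frac{1}{13195} + 24249} + \sqrt{24137} = \sqrt{\frac{4216}{2639} + 24249} + \sqrt{24137} = \sqrt{\frac{63997327}{2639}} + \sqrt{24137} = \frac{\sqrt{168888945953}}{2639} + \sqrt{24137} = \sqrt{24137} + \frac{\sqrt{168888945953}}{2639}$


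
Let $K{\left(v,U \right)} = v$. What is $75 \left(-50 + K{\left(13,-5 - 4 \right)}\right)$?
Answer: $-2775$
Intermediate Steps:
$75 \left(-50 + K{\left(13,-5 - 4 \right)}\right) = 75 \left(-50 + 13\right) = 75 \left(-37\right) = -2775$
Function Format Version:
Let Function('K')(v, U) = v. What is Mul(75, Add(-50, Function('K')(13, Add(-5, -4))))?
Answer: -2775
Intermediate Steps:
Mul(75, Add(-50, Function('K')(13, Add(-5, -4)))) = Mul(75, Add(-50, 13)) = Mul(75, -37) = -2775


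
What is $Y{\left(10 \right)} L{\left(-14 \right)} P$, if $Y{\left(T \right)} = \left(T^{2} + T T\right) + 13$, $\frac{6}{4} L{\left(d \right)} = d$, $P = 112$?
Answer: $-222656$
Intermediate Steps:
$L{\left(d \right)} = \frac{2 d}{3}$
$Y{\left(T \right)} = 13 + 2 T^{2}$ ($Y{\left(T \right)} = \left(T^{2} + T^{2}\right) + 13 = 2 T^{2} + 13 = 13 + 2 T^{2}$)
$Y{\left(10 \right)} L{\left(-14 \right)} P = \left(13 + 2 \cdot 10^{2}\right) \frac{2}{3} \left(-14\right) 112 = \left(13 + 2 \cdot 100\right) \left(- \frac{28}{3}\right) 112 = \left(13 + 200\right) \left(- \frac{28}{3}\right) 112 = 213 \left(- \frac{28}{3}\right) 112 = \left(-1988\right) 112 = -222656$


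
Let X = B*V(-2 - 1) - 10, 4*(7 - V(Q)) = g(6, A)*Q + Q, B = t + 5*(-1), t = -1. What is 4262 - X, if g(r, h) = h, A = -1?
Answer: 4314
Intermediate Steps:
B = -6 (B = -1 + 5*(-1) = -1 - 5 = -6)
V(Q) = 7 (V(Q) = 7 - (-Q + Q)/4 = 7 - ¼*0 = 7 + 0 = 7)
X = -52 (X = -6*7 - 10 = -42 - 10 = -52)
4262 - X = 4262 - 1*(-52) = 4262 + 52 = 4314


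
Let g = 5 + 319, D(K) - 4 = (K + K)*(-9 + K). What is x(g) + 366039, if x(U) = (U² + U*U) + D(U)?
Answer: 780115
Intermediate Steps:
D(K) = 4 + 2*K*(-9 + K) (D(K) = 4 + (K + K)*(-9 + K) = 4 + (2*K)*(-9 + K) = 4 + 2*K*(-9 + K))
g = 324
x(U) = 4 - 18*U + 4*U² (x(U) = (U² + U*U) + (4 - 18*U + 2*U²) = (U² + U²) + (4 - 18*U + 2*U²) = 2*U² + (4 - 18*U + 2*U²) = 4 - 18*U + 4*U²)
x(g) + 366039 = (4 - 18*324 + 4*324²) + 366039 = (4 - 5832 + 4*104976) + 366039 = (4 - 5832 + 419904) + 366039 = 414076 + 366039 = 780115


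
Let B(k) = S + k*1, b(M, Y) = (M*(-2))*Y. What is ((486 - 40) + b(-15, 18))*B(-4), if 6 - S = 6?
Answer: -3944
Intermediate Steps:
S = 0 (S = 6 - 1*6 = 6 - 6 = 0)
b(M, Y) = -2*M*Y (b(M, Y) = (-2*M)*Y = -2*M*Y)
B(k) = k (B(k) = 0 + k*1 = 0 + k = k)
((486 - 40) + b(-15, 18))*B(-4) = ((486 - 40) - 2*(-15)*18)*(-4) = (446 + 540)*(-4) = 986*(-4) = -3944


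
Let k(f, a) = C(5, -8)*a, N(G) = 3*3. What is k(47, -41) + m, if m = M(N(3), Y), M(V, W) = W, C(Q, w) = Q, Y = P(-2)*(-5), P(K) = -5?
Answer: -180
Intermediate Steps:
Y = 25 (Y = -5*(-5) = 25)
N(G) = 9
m = 25
k(f, a) = 5*a
k(47, -41) + m = 5*(-41) + 25 = -205 + 25 = -180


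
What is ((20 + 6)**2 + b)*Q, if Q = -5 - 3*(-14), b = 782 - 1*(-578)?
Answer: 75332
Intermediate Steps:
b = 1360 (b = 782 + 578 = 1360)
Q = 37 (Q = -5 + 42 = 37)
((20 + 6)**2 + b)*Q = ((20 + 6)**2 + 1360)*37 = (26**2 + 1360)*37 = (676 + 1360)*37 = 2036*37 = 75332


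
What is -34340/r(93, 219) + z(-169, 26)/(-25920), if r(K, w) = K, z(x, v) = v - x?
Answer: -19780243/53568 ≈ -369.25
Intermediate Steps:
-34340/r(93, 219) + z(-169, 26)/(-25920) = -34340/93 + (26 - 1*(-169))/(-25920) = -34340*1/93 + (26 + 169)*(-1/25920) = -34340/93 + 195*(-1/25920) = -34340/93 - 13/1728 = -19780243/53568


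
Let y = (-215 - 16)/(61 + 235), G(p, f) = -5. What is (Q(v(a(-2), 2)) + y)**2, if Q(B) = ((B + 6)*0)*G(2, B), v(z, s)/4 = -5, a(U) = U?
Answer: 53361/87616 ≈ 0.60903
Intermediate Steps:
v(z, s) = -20 (v(z, s) = 4*(-5) = -20)
y = -231/296 ≈ -0.78041
Q(B) = 0 (Q(B) = ((B + 6)*0)*(-5) = ((6 + B)*0)*(-5) = 0*(-5) = 0)
(Q(v(a(-2), 2)) + y)**2 = (0 - 231/296)**2 = (-231/296)**2 = 53361/87616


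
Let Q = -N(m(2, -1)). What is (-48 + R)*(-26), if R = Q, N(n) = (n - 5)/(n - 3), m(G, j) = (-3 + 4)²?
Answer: 1300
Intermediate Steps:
m(G, j) = 1 (m(G, j) = 1² = 1)
N(n) = (-5 + n)/(-3 + n)
Q = -2 (Q = -(-5 + 1)/(-3 + 1) = -(-4)/(-2) = -(-1)*(-4)/2 = -1*2 = -2)
R = -2
(-48 + R)*(-26) = (-48 - 2)*(-26) = -50*(-26) = 1300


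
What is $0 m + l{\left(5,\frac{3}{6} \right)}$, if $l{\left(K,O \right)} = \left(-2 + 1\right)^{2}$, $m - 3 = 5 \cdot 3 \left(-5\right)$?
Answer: $1$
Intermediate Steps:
$m = -72$ ($m = 3 + 5 \cdot 3 \left(-5\right) = 3 + 15 \left(-5\right) = 3 - 75 = -72$)
$l{\left(K,O \right)} = 1$ ($l{\left(K,O \right)} = \left(-1\right)^{2} = 1$)
$0 m + l{\left(5,\frac{3}{6} \right)} = 0 \left(-72\right) + 1 = 0 + 1 = 1$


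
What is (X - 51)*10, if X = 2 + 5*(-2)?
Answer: -590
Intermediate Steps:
X = -8 (X = 2 - 10 = -8)
(X - 51)*10 = (-8 - 51)*10 = -59*10 = -590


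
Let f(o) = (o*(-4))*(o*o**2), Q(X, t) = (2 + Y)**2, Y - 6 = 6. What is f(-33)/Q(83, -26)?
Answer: -1185921/49 ≈ -24202.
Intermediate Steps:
Y = 12 (Y = 6 + 6 = 12)
Q(X, t) = 196 (Q(X, t) = (2 + 12)**2 = 14**2 = 196)
f(o) = -4*o**4 (f(o) = (-4*o)*o**3 = -4*o**4)
f(-33)/Q(83, -26) = -4*(-33)**4/196 = -4*1185921*(1/196) = -4743684*1/196 = -1185921/49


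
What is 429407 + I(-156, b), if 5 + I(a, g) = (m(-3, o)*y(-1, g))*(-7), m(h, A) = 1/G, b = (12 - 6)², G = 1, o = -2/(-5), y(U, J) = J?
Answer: 429150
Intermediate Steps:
o = ⅖ (o = -2*(-⅕) = ⅖ ≈ 0.40000)
b = 36 (b = 6² = 36)
m(h, A) = 1 (m(h, A) = 1/1 = 1)
I(a, g) = -5 - 7*g (I(a, g) = -5 + (1*g)*(-7) = -5 + g*(-7) = -5 - 7*g)
429407 + I(-156, b) = 429407 + (-5 - 7*36) = 429407 + (-5 - 252) = 429407 - 257 = 429150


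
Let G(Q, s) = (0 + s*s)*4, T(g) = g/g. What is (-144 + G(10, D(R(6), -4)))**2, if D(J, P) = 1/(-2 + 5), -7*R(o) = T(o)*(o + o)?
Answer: 1669264/81 ≈ 20608.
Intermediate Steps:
T(g) = 1
R(o) = -2*o/7 (R(o) = -(o + o)/7 = -2*o/7)
D(J, P) = 1/3
G(Q, s) = 4*s**2 (G(Q, s) = (0 + s**2)*4 = s**2*4 = 4*s**2)
(-144 + G(10, D(R(6), -4)))**2 = (-144 + 4*(1/3)**2)**2 = (-144 + 4*(1/9))**2 = (-144 + 4/9)**2 = (-1292/9)**2 = 1669264/81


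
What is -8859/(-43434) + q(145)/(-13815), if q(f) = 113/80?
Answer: 543669931/2666847600 ≈ 0.20386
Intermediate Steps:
q(f) = 113/80 (q(f) = 113*(1/80) = 113/80)
-8859/(-43434) + q(145)/(-13815) = -8859/(-43434) + (113/80)/(-13815) = -8859*(-1/43434) + (113/80)*(-1/13815) = 2953/14478 - 113/1105200 = 543669931/2666847600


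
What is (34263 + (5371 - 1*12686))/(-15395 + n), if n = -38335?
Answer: -13474/26865 ≈ -0.50154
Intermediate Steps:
(34263 + (5371 - 1*12686))/(-15395 + n) = (34263 + (5371 - 1*12686))/(-15395 - 38335) = (34263 + (5371 - 12686))/(-53730) = (34263 - 7315)*(-1/53730) = 26948*(-1/53730) = -13474/26865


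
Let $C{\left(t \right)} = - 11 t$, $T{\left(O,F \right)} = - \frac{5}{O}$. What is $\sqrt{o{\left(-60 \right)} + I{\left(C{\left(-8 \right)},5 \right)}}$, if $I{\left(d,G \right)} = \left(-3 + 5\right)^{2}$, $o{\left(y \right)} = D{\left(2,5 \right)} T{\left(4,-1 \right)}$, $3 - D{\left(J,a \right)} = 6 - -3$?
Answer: $\frac{\sqrt{46}}{2} \approx 3.3912$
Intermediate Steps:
$D{\left(J,a \right)} = -6$ ($D{\left(J,a \right)} = 3 - \left(6 - -3\right) = 3 - \left(6 + 3\right) = 3 - 9 = -6$)
$o{\left(y \right)} = \frac{15}{2}$ ($o{\left(y \right)} = - 6 \left(- \frac{5}{4}\right) = - 6 \left(\left(-5\right) \frac{1}{4}\right) = \left(-6\right) \left(- \frac{5}{4}\right) = \frac{15}{2}$)
$I{\left(d,G \right)} = 4$ ($I{\left(d,G \right)} = 2^{2} = 4$)
$\sqrt{o{\left(-60 \right)} + I{\left(C{\left(-8 \right)},5 \right)}} = \sqrt{\frac{15}{2} + 4} = \sqrt{\frac{23}{2}} = \frac{\sqrt{46}}{2}$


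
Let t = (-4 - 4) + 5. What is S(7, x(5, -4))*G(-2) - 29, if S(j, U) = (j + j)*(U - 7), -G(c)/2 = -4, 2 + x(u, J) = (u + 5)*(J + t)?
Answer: -8877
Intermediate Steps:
t = -3 (t = -8 + 5 = -3)
x(u, J) = -2 + (-3 + J)*(5 + u) (x(u, J) = -2 + (u + 5)*(J - 3) = -2 + (5 + u)*(-3 + J) = -2 + (-3 + J)*(5 + u))
G(c) = 8 (G(c) = -2*(-4) = 8)
S(j, U) = 2*j*(-7 + U) (S(j, U) = (2*j)*(-7 + U) = 2*j*(-7 + U))
S(7, x(5, -4))*G(-2) - 29 = (2*7*(-7 + (-17 - 3*5 + 5*(-4) - 4*5)))*8 - 29 = (2*7*(-7 + (-17 - 15 - 20 - 20)))*8 - 29 = (2*7*(-7 - 72))*8 - 29 = (2*7*(-79))*8 - 29 = -1106*8 - 29 = -8848 - 29 = -8877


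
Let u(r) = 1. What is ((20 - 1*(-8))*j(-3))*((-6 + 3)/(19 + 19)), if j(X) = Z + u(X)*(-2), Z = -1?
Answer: 126/19 ≈ 6.6316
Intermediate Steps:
j(X) = -3 (j(X) = -1 + 1*(-2) = -1 - 2 = -3)
((20 - 1*(-8))*j(-3))*((-6 + 3)/(19 + 19)) = ((20 - 1*(-8))*(-3))*((-6 + 3)/(19 + 19)) = ((20 + 8)*(-3))*(-3/38) = (28*(-3))*(-3*1/38) = -84*(-3/38) = 126/19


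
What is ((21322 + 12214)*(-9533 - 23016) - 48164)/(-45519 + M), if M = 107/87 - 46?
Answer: 23742548559/991012 ≈ 23958.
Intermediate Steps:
M = -3895/87 (M = (1/87)*107 - 46 = 107/87 - 46 = -3895/87 ≈ -44.770)
((21322 + 12214)*(-9533 - 23016) - 48164)/(-45519 + M) = ((21322 + 12214)*(-9533 - 23016) - 48164)/(-45519 - 3895/87) = (33536*(-32549) - 48164)/(-3964048/87) = (-1091563264 - 48164)*(-87/3964048) = -1091611428*(-87/3964048) = 23742548559/991012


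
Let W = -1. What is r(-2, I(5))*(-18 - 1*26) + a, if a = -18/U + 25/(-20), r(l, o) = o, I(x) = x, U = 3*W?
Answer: -861/4 ≈ -215.25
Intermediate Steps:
U = -3 (U = 3*(-1) = -3)
a = 19/4 (a = -18/(-3) + 25/(-20) = -18*(-1/3) + 25*(-1/20) = 6 - 5/4 = 19/4 ≈ 4.7500)
r(-2, I(5))*(-18 - 1*26) + a = 5*(-18 - 1*26) + 19/4 = 5*(-18 - 26) + 19/4 = 5*(-44) + 19/4 = -220 + 19/4 = -861/4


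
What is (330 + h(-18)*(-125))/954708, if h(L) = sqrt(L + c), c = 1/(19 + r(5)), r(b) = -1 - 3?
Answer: 55/159118 - 25*I*sqrt(4035)/2864124 ≈ 0.00034566 - 0.00055446*I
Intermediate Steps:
r(b) = -4
c = 1/15 (c = 1/(19 - 4) = 1/15 ≈ 0.066667)
h(L) = sqrt(1/15 + L) (h(L) = sqrt(L + 1/15) = sqrt(1/15 + L))
(330 + h(-18)*(-125))/954708 = (330 + (sqrt(15 + 225*(-18))/15)*(-125))/954708 = (330 + (sqrt(15 - 4050)/15)*(-125))*(1/954708) = (330 + (sqrt(-4035)/15)*(-125))*(1/954708) = (330 + ((I*sqrt(4035))/15)*(-125))*(1/954708) = (330 + (I*sqrt(4035)/15)*(-125))*(1/954708) = (330 - 25*I*sqrt(4035)/3)*(1/954708) = 55/159118 - 25*I*sqrt(4035)/2864124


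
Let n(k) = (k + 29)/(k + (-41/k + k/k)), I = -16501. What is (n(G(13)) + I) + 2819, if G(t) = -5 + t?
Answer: -423846/31 ≈ -13672.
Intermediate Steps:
n(k) = (29 + k)/(1 + k - 41/k) (n(k) = (29 + k)/(k + (-41/k + 1)) = (29 + k)/(k + (1 - 41/k)) = (29 + k)/(1 + k - 41/k))
(n(G(13)) + I) + 2819 = ((-5 + 13)*(29 + (-5 + 13))/(-41 + (-5 + 13) + (-5 + 13)**2) - 16501) + 2819 = (8*(29 + 8)/(-41 + 8 + 8**2) - 16501) + 2819 = (8*37/(-41 + 8 + 64) - 16501) + 2819 = (8*37/31 - 16501) + 2819 = (8*(1/31)*37 - 16501) + 2819 = (296/31 - 16501) + 2819 = -511235/31 + 2819 = -423846/31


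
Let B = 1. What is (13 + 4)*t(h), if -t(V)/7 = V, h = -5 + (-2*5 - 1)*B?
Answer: 1904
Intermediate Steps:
h = -16 (h = -5 + (-2*5 - 1)*1 = -5 + (-10 - 1)*1 = -5 - 11*1 = -5 - 11 = -16)
t(V) = -7*V
(13 + 4)*t(h) = (13 + 4)*(-7*(-16)) = 17*112 = 1904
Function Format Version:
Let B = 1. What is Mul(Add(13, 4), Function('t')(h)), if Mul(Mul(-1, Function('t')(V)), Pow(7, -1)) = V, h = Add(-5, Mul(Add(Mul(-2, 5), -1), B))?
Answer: 1904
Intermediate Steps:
h = -16 (h = Add(-5, Mul(Add(Mul(-2, 5), -1), 1)) = Add(-5, Mul(Add(-10, -1), 1)) = Add(-5, Mul(-11, 1)) = Add(-5, -11) = -16)
Function('t')(V) = Mul(-7, V)
Mul(Add(13, 4), Function('t')(h)) = Mul(Add(13, 4), Mul(-7, -16)) = Mul(17, 112) = 1904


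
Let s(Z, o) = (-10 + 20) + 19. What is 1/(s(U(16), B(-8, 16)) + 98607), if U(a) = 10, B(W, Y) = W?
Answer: 1/98636 ≈ 1.0138e-5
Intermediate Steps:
s(Z, o) = 29 (s(Z, o) = 10 + 19 = 29)
1/(s(U(16), B(-8, 16)) + 98607) = 1/(29 + 98607) = 1/98636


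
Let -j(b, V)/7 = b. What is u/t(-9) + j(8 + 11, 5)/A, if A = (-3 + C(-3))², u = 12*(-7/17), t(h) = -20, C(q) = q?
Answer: -10549/3060 ≈ -3.4474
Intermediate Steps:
j(b, V) = -7*b
u = -84/17 (u = 12*(-7*1/17) = 12*(-7/17) = -84/17 ≈ -4.9412)
A = 36 (A = (-3 - 3)² = (-6)² = 36)
u/t(-9) + j(8 + 11, 5)/A = -84/17/(-20) - 7*(8 + 11)/36 = -84/17*(-1/20) - 7*19*(1/36) = 21/85 - 133*1/36 = 21/85 - 133/36 = -10549/3060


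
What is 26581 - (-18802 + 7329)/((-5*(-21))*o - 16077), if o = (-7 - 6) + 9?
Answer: 438495284/16497 ≈ 26580.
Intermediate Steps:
o = -4 (o = -13 + 9 = -4)
26581 - (-18802 + 7329)/((-5*(-21))*o - 16077) = 26581 - (-18802 + 7329)/(-5*(-21)*(-4) - 16077) = 26581 - (-11473)/(105*(-4) - 16077) = 26581 - (-11473)/(-420 - 16077) = 26581 - (-11473)/(-16497) = 26581 - (-11473)*(-1)/16497 = 26581 - 1*11473/16497 = 26581 - 11473/16497 = 438495284/16497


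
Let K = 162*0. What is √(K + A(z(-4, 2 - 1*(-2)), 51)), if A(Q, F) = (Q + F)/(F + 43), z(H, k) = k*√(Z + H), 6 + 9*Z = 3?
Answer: √(43146 + 1128*I*√39)/282 ≈ 0.73902 + 0.059932*I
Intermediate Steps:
Z = -⅓ (Z = -⅔ + (⅑)*3 = -⅔ + ⅓ = -⅓ ≈ -0.33333)
K = 0
z(H, k) = k*√(-⅓ + H)
A(Q, F) = (F + Q)/(43 + F)
√(K + A(z(-4, 2 - 1*(-2)), 51)) = √(0 + (51 + (2 - 1*(-2))*√(-3 + 9*(-4))/3)/(43 + 51)) = √(0 + (51 + (2 + 2)*√(-3 - 36)/3)/94) = √(0 + (51 + (⅓)*4*√(-39))/94) = √(0 + (51 + (⅓)*4*(I*√39))/94) = √(0 + (51 + 4*I*√39/3)/94) = √(0 + (51/94 + 2*I*√39/141)) = √(51/94 + 2*I*√39/141)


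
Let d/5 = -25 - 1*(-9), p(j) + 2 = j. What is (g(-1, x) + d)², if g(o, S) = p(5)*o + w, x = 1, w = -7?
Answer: 8100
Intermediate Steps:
p(j) = -2 + j
d = -80 (d = 5*(-25 - 1*(-9)) = 5*(-25 + 9) = 5*(-16) = -80)
g(o, S) = -7 + 3*o (g(o, S) = (-2 + 5)*o - 7 = 3*o - 7 = -7 + 3*o)
(g(-1, x) + d)² = ((-7 + 3*(-1)) - 80)² = ((-7 - 3) - 80)² = (-10 - 80)² = (-90)² = 8100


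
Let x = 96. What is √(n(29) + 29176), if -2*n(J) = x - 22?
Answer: √29139 ≈ 170.70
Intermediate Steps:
n(J) = -37 (n(J) = -(96 - 22)/2 = -½*74 = -37)
√(n(29) + 29176) = √(-37 + 29176) = √29139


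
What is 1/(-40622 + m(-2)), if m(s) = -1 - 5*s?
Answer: -1/40613 ≈ -2.4623e-5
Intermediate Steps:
1/(-40622 + m(-2)) = 1/(-40622 + (-1 - 5*(-2))) = 1/(-40622 + (-1 + 10)) = 1/(-40622 + 9) = 1/(-40613) = -1/40613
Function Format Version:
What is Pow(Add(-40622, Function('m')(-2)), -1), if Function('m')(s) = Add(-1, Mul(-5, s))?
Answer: Rational(-1, 40613) ≈ -2.4623e-5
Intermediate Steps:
Pow(Add(-40622, Function('m')(-2)), -1) = Pow(Add(-40622, Add(-1, Mul(-5, -2))), -1) = Pow(Add(-40622, Add(-1, 10)), -1) = Pow(Add(-40622, 9), -1) = Pow(-40613, -1) = Rational(-1, 40613)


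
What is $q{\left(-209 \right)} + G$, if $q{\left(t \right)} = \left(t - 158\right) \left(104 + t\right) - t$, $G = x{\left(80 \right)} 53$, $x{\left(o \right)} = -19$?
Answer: $37737$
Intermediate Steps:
$G = -1007$ ($G = \left(-19\right) 53 = -1007$)
$q{\left(t \right)} = - t + \left(-158 + t\right) \left(104 + t\right)$ ($q{\left(t \right)} = \left(-158 + t\right) \left(104 + t\right) - t = - t + \left(-158 + t\right) \left(104 + t\right)$)
$q{\left(-209 \right)} + G = \left(-16432 + \left(-209\right)^{2} - -11495\right) - 1007 = \left(-16432 + 43681 + 11495\right) - 1007 = 38744 - 1007 = 37737$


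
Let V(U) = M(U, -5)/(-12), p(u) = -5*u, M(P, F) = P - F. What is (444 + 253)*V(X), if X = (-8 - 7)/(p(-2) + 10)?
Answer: -11849/48 ≈ -246.85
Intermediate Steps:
X = -3/4 (X = (-8 - 7)/(-5*(-2) + 10) = -15/(10 + 10) = -15/20 = -15*1/20 = -3/4 ≈ -0.75000)
V(U) = -5/12 - U/12 (V(U) = (U - 1*(-5))/(-12) = (U + 5)*(-1/12) = (5 + U)*(-1/12) = -5/12 - U/12)
(444 + 253)*V(X) = (444 + 253)*(-5/12 - 1/12*(-3/4)) = 697*(-5/12 + 1/16) = 697*(-17/48) = -11849/48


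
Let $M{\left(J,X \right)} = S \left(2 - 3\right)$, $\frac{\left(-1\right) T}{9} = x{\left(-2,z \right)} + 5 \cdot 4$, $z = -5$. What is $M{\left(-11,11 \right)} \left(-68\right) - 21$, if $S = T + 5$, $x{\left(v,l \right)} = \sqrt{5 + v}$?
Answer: $-11921 - 612 \sqrt{3} \approx -12981.0$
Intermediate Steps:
$T = -180 - 9 \sqrt{3}$ ($T = - 9 \left(\sqrt{5 - 2} + 5 \cdot 4\right) = - 9 \left(\sqrt{3} + 20\right) = - 9 \left(20 + \sqrt{3}\right) = -180 - 9 \sqrt{3} \approx -195.59$)
$S = -175 - 9 \sqrt{3}$ ($S = \left(-180 - 9 \sqrt{3}\right) + 5 = -175 - 9 \sqrt{3} \approx -190.59$)
$M{\left(J,X \right)} = 175 + 9 \sqrt{3}$ ($M{\left(J,X \right)} = \left(-175 - 9 \sqrt{3}\right) \left(2 - 3\right) = \left(-175 - 9 \sqrt{3}\right) \left(-1\right) = 175 + 9 \sqrt{3}$)
$M{\left(-11,11 \right)} \left(-68\right) - 21 = \left(175 + 9 \sqrt{3}\right) \left(-68\right) - 21 = \left(-11900 - 612 \sqrt{3}\right) - 21 = -11921 - 612 \sqrt{3}$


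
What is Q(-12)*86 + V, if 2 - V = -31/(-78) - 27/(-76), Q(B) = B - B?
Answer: 3697/2964 ≈ 1.2473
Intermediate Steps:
Q(B) = 0
V = 3697/2964 (V = 2 - (-31/(-78) - 27/(-76)) = 2 - (-31*(-1/78) - 27*(-1/76)) = 2 - (31/78 + 27/76) = 2 - 1*2231/2964 = 2 - 2231/2964 = 3697/2964 ≈ 1.2473)
Q(-12)*86 + V = 0*86 + 3697/2964 = 0 + 3697/2964 = 3697/2964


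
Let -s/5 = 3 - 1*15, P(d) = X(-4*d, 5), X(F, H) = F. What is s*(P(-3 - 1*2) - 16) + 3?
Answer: 243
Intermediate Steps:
P(d) = -4*d
s = 60 (s = -5*(3 - 1*15) = -5*(3 - 15) = -5*(-12) = 60)
s*(P(-3 - 1*2) - 16) + 3 = 60*(-4*(-3 - 1*2) - 16) + 3 = 60*(-4*(-3 - 2) - 16) + 3 = 60*(-4*(-5) - 16) + 3 = 60*(20 - 16) + 3 = 60*4 + 3 = 240 + 3 = 243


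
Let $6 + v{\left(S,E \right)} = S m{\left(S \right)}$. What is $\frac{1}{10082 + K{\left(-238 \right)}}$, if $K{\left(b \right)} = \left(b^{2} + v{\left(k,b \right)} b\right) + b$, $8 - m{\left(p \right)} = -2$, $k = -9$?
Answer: $\frac{1}{89336} \approx 1.1194 \cdot 10^{-5}$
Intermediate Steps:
$m{\left(p \right)} = 10$ ($m{\left(p \right)} = 8 - -2 = 8 + 2 = 10$)
$v{\left(S,E \right)} = -6 + 10 S$ ($v{\left(S,E \right)} = -6 + S 10 = -6 + 10 S$)
$K{\left(b \right)} = b^{2} - 95 b$ ($K{\left(b \right)} = \left(b^{2} + \left(-6 + 10 \left(-9\right)\right) b\right) + b = \left(b^{2} + \left(-6 - 90\right) b\right) + b = \left(b^{2} - 96 b\right) + b = b^{2} - 95 b$)
$\frac{1}{10082 + K{\left(-238 \right)}} = \frac{1}{10082 - 238 \left(-95 - 238\right)} = \frac{1}{10082 - -79254} = \frac{1}{10082 + 79254} = \frac{1}{89336}$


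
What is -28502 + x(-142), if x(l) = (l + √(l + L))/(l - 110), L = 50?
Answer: -3591181/126 - I*√23/126 ≈ -28501.0 - 0.038062*I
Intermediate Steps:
x(l) = (l + √(50 + l))/(-110 + l) (x(l) = (l + √(l + 50))/(l - 110) = (l + √(50 + l))/(-110 + l))
-28502 + x(-142) = -28502 + (-142 + √(50 - 142))/(-110 - 142) = -28502 + (-142 + √(-92))/(-252) = -28502 - (-142 + 2*I*√23)/252 = -28502 + (71/126 - I*√23/126) = -3591181/126 - I*√23/126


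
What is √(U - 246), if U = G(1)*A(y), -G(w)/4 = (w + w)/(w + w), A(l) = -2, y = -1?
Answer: I*√238 ≈ 15.427*I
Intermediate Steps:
G(w) = -4 (G(w) = -4*(w + w)/(w + w) = -4*2*w/(2*w) = -4*2*w*1/(2*w) = -4*1 = -4)
U = 8 (U = -4*(-2) = 8)
√(U - 246) = √(8 - 246) = √(-238) = I*√238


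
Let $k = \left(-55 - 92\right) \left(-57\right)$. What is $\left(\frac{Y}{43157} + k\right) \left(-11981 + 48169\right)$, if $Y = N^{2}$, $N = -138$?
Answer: $\frac{13086722422836}{43157} \approx 3.0324 \cdot 10^{8}$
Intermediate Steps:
$Y = 19044$ ($Y = \left(-138\right)^{2} = 19044$)
$k = 8379$ ($k = \left(-147\right) \left(-57\right) = 8379$)
$\left(\frac{Y}{43157} + k\right) \left(-11981 + 48169\right) = \left(\frac{19044}{43157} + 8379\right) \left(-11981 + 48169\right) = \left(19044 \cdot \frac{1}{43157} + 8379\right) 36188 = \left(\frac{19044}{43157} + 8379\right) 36188 = \frac{361631547}{43157} \cdot 36188 = \frac{13086722422836}{43157}$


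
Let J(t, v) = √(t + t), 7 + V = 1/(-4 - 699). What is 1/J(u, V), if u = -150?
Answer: -I*√3/30 ≈ -0.057735*I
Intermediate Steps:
V = -4922/703 (V = -7 + 1/(-4 - 699) = -7 + 1/(-703) = -7 - 1/703 = -4922/703 ≈ -7.0014)
J(t, v) = √2*√t (J(t, v) = √(2*t) = √2*√t)
1/J(u, V) = 1/(√2*√(-150)) = 1/(√2*(5*I*√6)) = 1/(10*I*√3) = -I*√3/30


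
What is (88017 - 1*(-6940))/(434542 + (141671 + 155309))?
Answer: 94957/731522 ≈ 0.12981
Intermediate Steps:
(88017 - 1*(-6940))/(434542 + (141671 + 155309)) = (88017 + 6940)/(434542 + 296980) = 94957/731522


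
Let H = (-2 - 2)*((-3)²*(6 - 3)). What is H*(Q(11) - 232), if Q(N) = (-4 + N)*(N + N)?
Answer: 8424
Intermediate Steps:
Q(N) = 2*N*(-4 + N) (Q(N) = (-4 + N)*(2*N) = 2*N*(-4 + N))
H = -108 (H = -36*3 = -4*27 = -108)
H*(Q(11) - 232) = -108*(2*11*(-4 + 11) - 232) = -108*(2*11*7 - 232) = -108*(154 - 232) = -108*(-78) = 8424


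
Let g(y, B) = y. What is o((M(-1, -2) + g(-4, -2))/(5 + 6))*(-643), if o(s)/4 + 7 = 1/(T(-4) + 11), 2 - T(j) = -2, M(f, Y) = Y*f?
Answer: 267488/15 ≈ 17833.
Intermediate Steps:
T(j) = 4 (T(j) = 2 - 1*(-2) = 2 + 2 = 4)
o(s) = -416/15 (o(s) = -28 + 4/(4 + 11) = -28 + 4/15 = -416/15)
o((M(-1, -2) + g(-4, -2))/(5 + 6))*(-643) = -416/15*(-643) = 267488/15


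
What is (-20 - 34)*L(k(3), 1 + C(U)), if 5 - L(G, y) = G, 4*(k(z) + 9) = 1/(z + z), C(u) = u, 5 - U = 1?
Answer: -3015/4 ≈ -753.75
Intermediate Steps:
U = 4 (U = 5 - 1*1 = 5 - 1 = 4)
k(z) = -9 + 1/(8*z) (k(z) = -9 + 1/(4*(z + z)) = -9 + 1/(4*((2*z))) = -9 + (1/(2*z))/4 = -9 + 1/(8*z))
L(G, y) = 5 - G
(-20 - 34)*L(k(3), 1 + C(U)) = (-20 - 34)*(5 - (-9 + (1/8)/3)) = -54*(5 - (-9 + (1/8)*(1/3))) = -54*(5 - (-9 + 1/24)) = -54*(5 - 1*(-215/24)) = -54*(5 + 215/24) = -54*335/24 = -3015/4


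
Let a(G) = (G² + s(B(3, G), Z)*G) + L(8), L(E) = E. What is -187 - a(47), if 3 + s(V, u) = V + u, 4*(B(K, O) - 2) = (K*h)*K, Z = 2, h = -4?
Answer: -2028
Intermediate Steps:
B(K, O) = 2 - K² (B(K, O) = 2 + ((K*(-4))*K)/4 = 2 + ((-4*K)*K)/4 = 2 + (-4*K²)/4 = 2 - K²)
s(V, u) = -3 + V + u (s(V, u) = -3 + (V + u) = -3 + V + u)
a(G) = 8 + G² - 8*G (a(G) = (G² + (-3 + (2 - 1*3²) + 2)*G) + 8 = (G² + (-3 + (2 - 1*9) + 2)*G) + 8 = (G² + (-3 + (2 - 9) + 2)*G) + 8 = (G² + (-3 - 7 + 2)*G) + 8 = (G² - 8*G) + 8 = 8 + G² - 8*G)
-187 - a(47) = -187 - (8 + 47² - 8*47) = -187 - (8 + 2209 - 376) = -187 - 1*1841 = -187 - 1841 = -2028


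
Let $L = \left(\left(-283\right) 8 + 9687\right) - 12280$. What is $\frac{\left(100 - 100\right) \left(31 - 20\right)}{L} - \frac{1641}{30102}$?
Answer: $- \frac{547}{10034} \approx -0.054515$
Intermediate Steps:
$L = -4857$ ($L = \left(-2264 + 9687\right) - 12280 = 7423 - 12280 = -4857$)
$\frac{\left(100 - 100\right) \left(31 - 20\right)}{L} - \frac{1641}{30102} = \frac{\left(100 - 100\right) \left(31 - 20\right)}{-4857} - \frac{1641}{30102} = 0 \cdot 11 \left(- \frac{1}{4857}\right) - \frac{547}{10034} = 0 \left(- \frac{1}{4857}\right) - \frac{547}{10034} = 0 - \frac{547}{10034} = - \frac{547}{10034}$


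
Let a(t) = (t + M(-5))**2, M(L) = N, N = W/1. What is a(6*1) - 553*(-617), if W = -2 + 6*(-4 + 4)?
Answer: 341217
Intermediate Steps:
W = -2 (W = -2 + 6*0 = -2 + 0 = -2)
N = -2 (N = -2/1 = -2*1 = -2)
M(L) = -2
a(t) = (-2 + t)**2 (a(t) = (t - 2)**2 = (-2 + t)**2)
a(6*1) - 553*(-617) = (-2 + 6*1)**2 - 553*(-617) = (-2 + 6)**2 + 341201 = 4**2 + 341201 = 16 + 341201 = 341217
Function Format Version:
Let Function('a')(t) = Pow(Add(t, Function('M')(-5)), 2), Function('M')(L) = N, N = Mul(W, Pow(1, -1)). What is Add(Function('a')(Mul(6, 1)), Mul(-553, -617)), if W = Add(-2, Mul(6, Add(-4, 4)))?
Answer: 341217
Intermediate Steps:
W = -2 (W = Add(-2, Mul(6, 0)) = Add(-2, 0) = -2)
N = -2 (N = Mul(-2, Pow(1, -1)) = Mul(-2, 1) = -2)
Function('M')(L) = -2
Function('a')(t) = Pow(Add(-2, t), 2) (Function('a')(t) = Pow(Add(t, -2), 2) = Pow(Add(-2, t), 2))
Add(Function('a')(Mul(6, 1)), Mul(-553, -617)) = Add(Pow(Add(-2, Mul(6, 1)), 2), Mul(-553, -617)) = Add(Pow(Add(-2, 6), 2), 341201) = Add(Pow(4, 2), 341201) = Add(16, 341201) = 341217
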